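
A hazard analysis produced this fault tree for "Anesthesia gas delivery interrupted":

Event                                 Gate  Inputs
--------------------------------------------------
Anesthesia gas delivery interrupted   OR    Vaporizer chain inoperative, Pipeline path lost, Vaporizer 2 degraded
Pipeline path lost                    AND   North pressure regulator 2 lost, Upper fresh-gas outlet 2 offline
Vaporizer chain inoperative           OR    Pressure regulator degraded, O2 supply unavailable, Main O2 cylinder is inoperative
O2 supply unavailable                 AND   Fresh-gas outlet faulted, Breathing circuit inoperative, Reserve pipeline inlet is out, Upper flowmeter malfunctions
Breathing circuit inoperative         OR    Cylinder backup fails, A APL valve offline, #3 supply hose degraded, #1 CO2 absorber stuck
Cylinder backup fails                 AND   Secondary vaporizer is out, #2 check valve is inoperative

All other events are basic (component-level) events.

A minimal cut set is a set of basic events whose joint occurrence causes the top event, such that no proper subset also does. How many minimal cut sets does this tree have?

Cylinder backup fails [AND]: one cut set from each child combined → 1 × 1 = 1 cut set(s).
Breathing circuit inoperative [OR]: union of children's cut sets → 4 cut set(s).
O2 supply unavailable [AND]: one cut set from each child combined → 1 × 4 × 1 × 1 = 4 cut set(s).
Vaporizer chain inoperative [OR]: union of children's cut sets → 6 cut set(s).
Pipeline path lost [AND]: one cut set from each child combined → 1 × 1 = 1 cut set(s).
Anesthesia gas delivery interrupted [OR]: union of children's cut sets → 8 cut set(s).
Minimal cut sets: {Pressure regulator degraded}; {#2 check valve is inoperative, Fresh-gas outlet faulted, Reserve pipeline inlet is out, Secondary vaporizer is out, Upper flowmeter malfunctions}; {A APL valve offline, Fresh-gas outlet faulted, Reserve pipeline inlet is out, Upper flowmeter malfunctions}; {#3 supply hose degraded, Fresh-gas outlet faulted, Reserve pipeline inlet is out, Upper flowmeter malfunctions}; {#1 CO2 absorber stuck, Fresh-gas outlet faulted, Reserve pipeline inlet is out, Upper flowmeter malfunctions}; {Main O2 cylinder is inoperative}; {North pressure regulator 2 lost, Upper fresh-gas outlet 2 offline}; {Vaporizer 2 degraded}.

8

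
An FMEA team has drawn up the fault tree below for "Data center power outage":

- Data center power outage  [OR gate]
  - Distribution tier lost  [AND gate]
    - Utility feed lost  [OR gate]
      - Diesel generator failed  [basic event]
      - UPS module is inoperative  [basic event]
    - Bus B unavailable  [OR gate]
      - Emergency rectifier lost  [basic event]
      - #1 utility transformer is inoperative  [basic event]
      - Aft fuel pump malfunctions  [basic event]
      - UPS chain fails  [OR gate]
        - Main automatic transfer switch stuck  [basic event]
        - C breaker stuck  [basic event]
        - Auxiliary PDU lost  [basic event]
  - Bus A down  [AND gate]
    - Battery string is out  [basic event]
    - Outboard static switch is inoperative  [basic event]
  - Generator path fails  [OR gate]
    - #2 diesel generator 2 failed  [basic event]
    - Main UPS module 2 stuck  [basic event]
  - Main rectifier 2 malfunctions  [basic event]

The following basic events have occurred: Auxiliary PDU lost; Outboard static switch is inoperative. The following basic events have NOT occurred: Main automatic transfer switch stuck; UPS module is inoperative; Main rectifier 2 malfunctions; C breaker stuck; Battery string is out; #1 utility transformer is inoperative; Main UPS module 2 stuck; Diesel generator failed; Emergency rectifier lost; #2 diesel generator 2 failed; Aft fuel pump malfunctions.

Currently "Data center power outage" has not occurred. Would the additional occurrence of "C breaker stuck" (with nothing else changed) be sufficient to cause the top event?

Counterfactual: set "C breaker stuck" to occurred.
Utility feed lost [OR]: Diesel generator failed=not, UPS module is inoperative=not → no input occurs → does not occur.
UPS chain fails [OR]: Main automatic transfer switch stuck=not, C breaker stuck=occurs, Auxiliary PDU lost=occurs → at least one input occurs → occurs.
Bus B unavailable [OR]: Emergency rectifier lost=not, #1 utility transformer is inoperative=not, Aft fuel pump malfunctions=not, UPS chain fails=occurs → at least one input occurs → occurs.
Distribution tier lost [AND]: Utility feed lost=not, Bus B unavailable=occurs → not all inputs occur → does not occur.
Bus A down [AND]: Battery string is out=not, Outboard static switch is inoperative=occurs → not all inputs occur → does not occur.
Generator path fails [OR]: #2 diesel generator 2 failed=not, Main UPS module 2 stuck=not → no input occurs → does not occur.
Data center power outage [OR]: Distribution tier lost=not, Bus A down=not, Generator path fails=not, Main rectifier 2 malfunctions=not → no input occurs → does not occur.

No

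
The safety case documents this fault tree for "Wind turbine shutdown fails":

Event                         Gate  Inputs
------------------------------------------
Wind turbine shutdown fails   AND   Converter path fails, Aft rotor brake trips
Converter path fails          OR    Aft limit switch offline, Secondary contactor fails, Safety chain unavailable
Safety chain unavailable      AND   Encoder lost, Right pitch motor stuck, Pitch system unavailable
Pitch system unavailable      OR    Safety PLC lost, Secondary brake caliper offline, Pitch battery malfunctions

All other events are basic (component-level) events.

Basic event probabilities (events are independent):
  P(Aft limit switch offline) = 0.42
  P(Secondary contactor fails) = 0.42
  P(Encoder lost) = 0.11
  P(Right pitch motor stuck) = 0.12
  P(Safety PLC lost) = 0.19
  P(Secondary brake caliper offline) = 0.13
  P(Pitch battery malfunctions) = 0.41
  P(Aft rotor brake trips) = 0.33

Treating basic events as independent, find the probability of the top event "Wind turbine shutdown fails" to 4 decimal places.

0.2198

P(Pitch system unavailable) [OR] = 1 − (1−0.19) × (1−0.13) × (1−0.41) = 0.584227
P(Safety chain unavailable) [AND] = 0.11 × 0.12 × 0.584227 = 0.007712
P(Converter path fails) [OR] = 1 − (1−0.42) × (1−0.42) × (1−0.007712) = 0.666194
P(Wind turbine shutdown fails) [AND] = 0.666194 × 0.33 = 0.219844
Rounded to 4 decimal places: P(Wind turbine shutdown fails) ≈ 0.2198.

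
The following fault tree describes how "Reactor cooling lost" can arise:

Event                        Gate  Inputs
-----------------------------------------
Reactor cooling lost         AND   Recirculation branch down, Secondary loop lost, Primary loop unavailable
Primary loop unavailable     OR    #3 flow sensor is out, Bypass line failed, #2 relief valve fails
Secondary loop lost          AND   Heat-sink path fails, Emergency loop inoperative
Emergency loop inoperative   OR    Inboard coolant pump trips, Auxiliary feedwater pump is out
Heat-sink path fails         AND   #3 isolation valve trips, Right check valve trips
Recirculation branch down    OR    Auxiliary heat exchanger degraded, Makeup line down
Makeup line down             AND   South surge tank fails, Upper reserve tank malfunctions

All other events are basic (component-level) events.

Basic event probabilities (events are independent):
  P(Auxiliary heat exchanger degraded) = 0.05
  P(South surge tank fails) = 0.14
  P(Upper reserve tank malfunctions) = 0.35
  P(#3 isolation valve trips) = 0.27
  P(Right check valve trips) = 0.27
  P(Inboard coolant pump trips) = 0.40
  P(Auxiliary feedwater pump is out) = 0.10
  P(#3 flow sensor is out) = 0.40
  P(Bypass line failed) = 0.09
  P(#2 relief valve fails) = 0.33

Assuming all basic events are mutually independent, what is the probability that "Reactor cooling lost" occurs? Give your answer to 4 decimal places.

0.0021

P(Makeup line down) [AND] = 0.14 × 0.35 = 0.049000
P(Recirculation branch down) [OR] = 1 − (1−0.05) × (1−0.049000) = 0.096550
P(Heat-sink path fails) [AND] = 0.27 × 0.27 = 0.072900
P(Emergency loop inoperative) [OR] = 1 − (1−0.40) × (1−0.10) = 0.460000
P(Secondary loop lost) [AND] = 0.072900 × 0.460000 = 0.033534
P(Primary loop unavailable) [OR] = 1 − (1−0.40) × (1−0.09) × (1−0.33) = 0.634180
P(Reactor cooling lost) [AND] = 0.096550 × 0.033534 × 0.634180 = 0.002053
Rounded to 4 decimal places: P(Reactor cooling lost) ≈ 0.0021.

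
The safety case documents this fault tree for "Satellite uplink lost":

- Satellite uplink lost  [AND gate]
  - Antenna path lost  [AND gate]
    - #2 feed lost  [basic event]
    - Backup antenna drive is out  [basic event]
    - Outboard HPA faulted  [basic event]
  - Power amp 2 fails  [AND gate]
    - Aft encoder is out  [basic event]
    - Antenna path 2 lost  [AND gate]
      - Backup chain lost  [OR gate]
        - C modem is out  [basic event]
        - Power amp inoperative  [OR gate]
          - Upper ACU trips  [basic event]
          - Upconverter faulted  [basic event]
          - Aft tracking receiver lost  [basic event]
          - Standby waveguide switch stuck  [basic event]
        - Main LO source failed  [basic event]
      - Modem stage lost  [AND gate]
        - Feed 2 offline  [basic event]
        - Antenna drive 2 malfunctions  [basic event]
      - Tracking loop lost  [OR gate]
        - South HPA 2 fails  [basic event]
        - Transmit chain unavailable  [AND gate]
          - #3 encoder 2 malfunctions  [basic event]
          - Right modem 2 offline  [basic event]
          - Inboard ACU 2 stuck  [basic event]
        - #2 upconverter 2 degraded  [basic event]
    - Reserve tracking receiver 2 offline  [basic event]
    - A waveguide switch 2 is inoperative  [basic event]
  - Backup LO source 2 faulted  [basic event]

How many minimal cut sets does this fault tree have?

18

Antenna path lost [AND]: one cut set from each child combined → 1 × 1 × 1 = 1 cut set(s).
Power amp inoperative [OR]: union of children's cut sets → 4 cut set(s).
Backup chain lost [OR]: union of children's cut sets → 6 cut set(s).
Modem stage lost [AND]: one cut set from each child combined → 1 × 1 = 1 cut set(s).
Transmit chain unavailable [AND]: one cut set from each child combined → 1 × 1 × 1 = 1 cut set(s).
Tracking loop lost [OR]: union of children's cut sets → 3 cut set(s).
Antenna path 2 lost [AND]: one cut set from each child combined → 6 × 1 × 3 = 18 cut set(s).
Power amp 2 fails [AND]: one cut set from each child combined → 1 × 18 × 1 × 1 = 18 cut set(s).
Satellite uplink lost [AND]: one cut set from each child combined → 1 × 18 × 1 = 18 cut set(s).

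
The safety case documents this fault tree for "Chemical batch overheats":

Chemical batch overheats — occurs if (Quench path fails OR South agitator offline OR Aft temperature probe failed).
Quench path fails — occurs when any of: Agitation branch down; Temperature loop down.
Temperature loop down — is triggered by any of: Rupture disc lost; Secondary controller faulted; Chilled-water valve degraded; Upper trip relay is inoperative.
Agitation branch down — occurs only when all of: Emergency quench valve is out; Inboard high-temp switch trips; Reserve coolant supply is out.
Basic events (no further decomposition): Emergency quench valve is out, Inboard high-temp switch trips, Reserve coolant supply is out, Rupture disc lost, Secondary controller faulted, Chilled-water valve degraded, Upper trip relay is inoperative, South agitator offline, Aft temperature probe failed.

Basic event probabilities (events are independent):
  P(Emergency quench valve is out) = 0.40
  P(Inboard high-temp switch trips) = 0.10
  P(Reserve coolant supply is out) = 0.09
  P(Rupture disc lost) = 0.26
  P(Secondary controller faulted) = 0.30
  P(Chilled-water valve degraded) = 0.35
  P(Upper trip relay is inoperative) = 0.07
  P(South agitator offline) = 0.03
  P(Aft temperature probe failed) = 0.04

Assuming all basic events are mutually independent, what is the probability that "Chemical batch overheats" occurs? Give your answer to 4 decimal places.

0.7095

P(Agitation branch down) [AND] = 0.40 × 0.10 × 0.09 = 0.003600
P(Temperature loop down) [OR] = 1 − (1−0.26) × (1−0.30) × (1−0.35) × (1−0.07) = 0.686869
P(Quench path fails) [OR] = 1 − (1−0.003600) × (1−0.686869) = 0.687996
P(Chemical batch overheats) [OR] = 1 − (1−0.687996) × (1−0.03) × (1−0.04) = 0.709462
Rounded to 4 decimal places: P(Chemical batch overheats) ≈ 0.7095.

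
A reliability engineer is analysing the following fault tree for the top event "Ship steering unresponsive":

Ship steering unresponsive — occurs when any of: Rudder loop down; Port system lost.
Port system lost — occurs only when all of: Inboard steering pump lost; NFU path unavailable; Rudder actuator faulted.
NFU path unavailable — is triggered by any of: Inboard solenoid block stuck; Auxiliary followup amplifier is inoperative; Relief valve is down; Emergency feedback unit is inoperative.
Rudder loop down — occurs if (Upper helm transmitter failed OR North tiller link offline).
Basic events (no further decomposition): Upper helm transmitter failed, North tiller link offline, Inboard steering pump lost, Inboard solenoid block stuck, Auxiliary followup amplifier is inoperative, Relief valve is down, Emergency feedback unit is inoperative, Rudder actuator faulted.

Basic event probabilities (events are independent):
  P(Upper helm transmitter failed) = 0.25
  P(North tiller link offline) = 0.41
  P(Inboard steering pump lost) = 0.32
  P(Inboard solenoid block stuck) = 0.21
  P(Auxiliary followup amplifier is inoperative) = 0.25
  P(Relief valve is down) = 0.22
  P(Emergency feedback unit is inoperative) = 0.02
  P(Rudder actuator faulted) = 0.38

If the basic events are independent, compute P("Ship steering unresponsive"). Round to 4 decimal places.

0.5869

P(Rudder loop down) [OR] = 1 − (1−0.25) × (1−0.41) = 0.557500
P(NFU path unavailable) [OR] = 1 − (1−0.21) × (1−0.25) × (1−0.22) × (1−0.02) = 0.547093
P(Port system lost) [AND] = 0.32 × 0.547093 × 0.38 = 0.066527
P(Ship steering unresponsive) [OR] = 1 − (1−0.557500) × (1−0.066527) = 0.586938
Rounded to 4 decimal places: P(Ship steering unresponsive) ≈ 0.5869.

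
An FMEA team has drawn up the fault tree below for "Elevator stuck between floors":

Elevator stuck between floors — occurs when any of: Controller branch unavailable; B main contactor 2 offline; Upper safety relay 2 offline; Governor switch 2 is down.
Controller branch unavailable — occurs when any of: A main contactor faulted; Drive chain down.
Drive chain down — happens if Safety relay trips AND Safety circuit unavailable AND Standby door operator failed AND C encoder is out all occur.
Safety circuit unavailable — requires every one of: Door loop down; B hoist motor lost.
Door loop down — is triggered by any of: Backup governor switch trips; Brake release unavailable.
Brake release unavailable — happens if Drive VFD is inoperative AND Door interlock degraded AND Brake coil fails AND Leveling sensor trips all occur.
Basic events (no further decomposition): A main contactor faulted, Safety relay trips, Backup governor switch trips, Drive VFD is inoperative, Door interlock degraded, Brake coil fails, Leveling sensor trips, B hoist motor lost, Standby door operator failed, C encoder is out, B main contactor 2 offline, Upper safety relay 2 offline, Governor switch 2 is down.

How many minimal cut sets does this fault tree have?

Brake release unavailable [AND]: one cut set from each child combined → 1 × 1 × 1 × 1 = 1 cut set(s).
Door loop down [OR]: union of children's cut sets → 2 cut set(s).
Safety circuit unavailable [AND]: one cut set from each child combined → 2 × 1 = 2 cut set(s).
Drive chain down [AND]: one cut set from each child combined → 1 × 2 × 1 × 1 = 2 cut set(s).
Controller branch unavailable [OR]: union of children's cut sets → 3 cut set(s).
Elevator stuck between floors [OR]: union of children's cut sets → 6 cut set(s).
Minimal cut sets: {A main contactor faulted}; {B hoist motor lost, Backup governor switch trips, C encoder is out, Safety relay trips, Standby door operator failed}; {B hoist motor lost, Brake coil fails, C encoder is out, Door interlock degraded, Drive VFD is inoperative, Leveling sensor trips, Safety relay trips, Standby door operator failed}; {B main contactor 2 offline}; {Upper safety relay 2 offline}; {Governor switch 2 is down}.

6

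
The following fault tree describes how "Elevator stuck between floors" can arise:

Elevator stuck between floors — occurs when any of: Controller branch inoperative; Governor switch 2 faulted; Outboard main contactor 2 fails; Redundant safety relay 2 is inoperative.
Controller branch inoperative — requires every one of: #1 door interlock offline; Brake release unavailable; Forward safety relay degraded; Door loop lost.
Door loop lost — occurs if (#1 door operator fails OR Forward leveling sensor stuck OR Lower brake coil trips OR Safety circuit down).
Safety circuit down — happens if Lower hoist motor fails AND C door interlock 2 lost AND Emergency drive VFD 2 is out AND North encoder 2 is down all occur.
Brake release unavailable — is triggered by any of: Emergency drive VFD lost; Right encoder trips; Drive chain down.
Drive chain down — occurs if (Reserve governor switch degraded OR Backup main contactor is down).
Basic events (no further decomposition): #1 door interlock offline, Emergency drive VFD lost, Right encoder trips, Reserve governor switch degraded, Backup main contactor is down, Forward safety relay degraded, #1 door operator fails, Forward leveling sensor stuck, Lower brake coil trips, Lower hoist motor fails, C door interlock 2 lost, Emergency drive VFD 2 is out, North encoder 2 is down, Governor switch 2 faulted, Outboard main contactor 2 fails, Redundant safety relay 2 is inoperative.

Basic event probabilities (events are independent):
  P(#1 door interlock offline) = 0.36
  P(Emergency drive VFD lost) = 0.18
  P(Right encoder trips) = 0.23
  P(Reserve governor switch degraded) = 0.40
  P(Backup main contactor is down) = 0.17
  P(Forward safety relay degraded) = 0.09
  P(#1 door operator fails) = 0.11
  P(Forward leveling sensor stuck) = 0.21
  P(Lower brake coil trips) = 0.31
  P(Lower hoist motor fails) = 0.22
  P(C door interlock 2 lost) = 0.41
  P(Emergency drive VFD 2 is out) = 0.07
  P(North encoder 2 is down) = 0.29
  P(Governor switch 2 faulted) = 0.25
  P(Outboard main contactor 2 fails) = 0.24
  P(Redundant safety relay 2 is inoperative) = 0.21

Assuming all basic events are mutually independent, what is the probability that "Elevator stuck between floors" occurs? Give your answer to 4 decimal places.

0.5549

P(Drive chain down) [OR] = 1 − (1−0.40) × (1−0.17) = 0.502000
P(Brake release unavailable) [OR] = 1 − (1−0.18) × (1−0.23) × (1−0.502000) = 0.685563
P(Safety circuit down) [AND] = 0.22 × 0.41 × 0.07 × 0.29 = 0.001831
P(Door loop lost) [OR] = 1 − (1−0.11) × (1−0.21) × (1−0.31) × (1−0.001831) = 0.515749
P(Controller branch inoperative) [AND] = 0.36 × 0.685563 × 0.09 × 0.515749 = 0.011456
P(Elevator stuck between floors) [OR] = 1 − (1−0.011456) × (1−0.25) × (1−0.24) × (1−0.21) = 0.554859
Rounded to 4 decimal places: P(Elevator stuck between floors) ≈ 0.5549.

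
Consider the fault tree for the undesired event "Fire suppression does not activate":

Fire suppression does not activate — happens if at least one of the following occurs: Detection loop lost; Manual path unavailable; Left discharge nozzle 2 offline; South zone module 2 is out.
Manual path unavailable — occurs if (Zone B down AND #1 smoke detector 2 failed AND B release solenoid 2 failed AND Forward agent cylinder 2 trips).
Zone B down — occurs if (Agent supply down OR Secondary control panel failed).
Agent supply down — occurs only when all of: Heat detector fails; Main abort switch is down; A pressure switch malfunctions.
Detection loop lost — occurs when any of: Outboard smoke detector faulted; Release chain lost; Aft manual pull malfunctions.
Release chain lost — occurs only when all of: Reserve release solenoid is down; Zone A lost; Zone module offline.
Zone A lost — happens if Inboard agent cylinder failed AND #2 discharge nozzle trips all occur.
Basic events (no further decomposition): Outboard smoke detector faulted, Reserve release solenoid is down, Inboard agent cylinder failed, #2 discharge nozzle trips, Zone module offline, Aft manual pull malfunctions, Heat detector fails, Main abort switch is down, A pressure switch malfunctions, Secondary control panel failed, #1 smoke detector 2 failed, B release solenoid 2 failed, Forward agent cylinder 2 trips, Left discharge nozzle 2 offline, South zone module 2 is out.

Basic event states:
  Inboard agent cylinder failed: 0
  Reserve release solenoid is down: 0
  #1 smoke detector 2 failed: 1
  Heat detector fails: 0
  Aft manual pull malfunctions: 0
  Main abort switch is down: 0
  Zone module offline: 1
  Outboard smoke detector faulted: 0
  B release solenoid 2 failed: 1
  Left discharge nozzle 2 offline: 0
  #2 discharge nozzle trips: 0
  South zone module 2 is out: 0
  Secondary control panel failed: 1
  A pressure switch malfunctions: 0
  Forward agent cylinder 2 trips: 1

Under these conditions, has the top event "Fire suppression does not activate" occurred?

Zone A lost [AND]: Inboard agent cylinder failed=not, #2 discharge nozzle trips=not → not all inputs occur → does not occur.
Release chain lost [AND]: Reserve release solenoid is down=not, Zone A lost=not, Zone module offline=occurs → not all inputs occur → does not occur.
Detection loop lost [OR]: Outboard smoke detector faulted=not, Release chain lost=not, Aft manual pull malfunctions=not → no input occurs → does not occur.
Agent supply down [AND]: Heat detector fails=not, Main abort switch is down=not, A pressure switch malfunctions=not → not all inputs occur → does not occur.
Zone B down [OR]: Agent supply down=not, Secondary control panel failed=occurs → at least one input occurs → occurs.
Manual path unavailable [AND]: Zone B down=occurs, #1 smoke detector 2 failed=occurs, B release solenoid 2 failed=occurs, Forward agent cylinder 2 trips=occurs → all inputs occur → occurs.
Fire suppression does not activate [OR]: Detection loop lost=not, Manual path unavailable=occurs, Left discharge nozzle 2 offline=not, South zone module 2 is out=not → at least one input occurs → occurs.

Yes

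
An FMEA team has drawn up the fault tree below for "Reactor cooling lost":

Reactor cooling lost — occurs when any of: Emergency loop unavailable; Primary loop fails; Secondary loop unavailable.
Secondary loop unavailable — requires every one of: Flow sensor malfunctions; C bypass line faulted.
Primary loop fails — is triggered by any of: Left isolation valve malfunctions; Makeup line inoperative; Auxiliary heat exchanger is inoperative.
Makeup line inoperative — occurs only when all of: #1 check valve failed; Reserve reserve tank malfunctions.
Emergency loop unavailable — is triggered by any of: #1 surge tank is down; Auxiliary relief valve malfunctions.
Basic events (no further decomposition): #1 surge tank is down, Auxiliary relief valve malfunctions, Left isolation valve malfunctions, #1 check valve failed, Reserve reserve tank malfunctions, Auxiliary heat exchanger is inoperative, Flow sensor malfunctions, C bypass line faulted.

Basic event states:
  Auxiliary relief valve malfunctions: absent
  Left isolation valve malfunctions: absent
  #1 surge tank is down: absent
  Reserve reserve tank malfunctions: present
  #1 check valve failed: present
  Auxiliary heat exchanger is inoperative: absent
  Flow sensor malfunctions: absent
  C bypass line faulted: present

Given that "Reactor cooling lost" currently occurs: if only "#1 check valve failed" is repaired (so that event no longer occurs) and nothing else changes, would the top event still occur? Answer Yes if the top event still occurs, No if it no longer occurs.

No

Counterfactual: set "#1 check valve failed" to not occurred.
Emergency loop unavailable [OR]: #1 surge tank is down=not, Auxiliary relief valve malfunctions=not → no input occurs → does not occur.
Makeup line inoperative [AND]: #1 check valve failed=not, Reserve reserve tank malfunctions=occurs → not all inputs occur → does not occur.
Primary loop fails [OR]: Left isolation valve malfunctions=not, Makeup line inoperative=not, Auxiliary heat exchanger is inoperative=not → no input occurs → does not occur.
Secondary loop unavailable [AND]: Flow sensor malfunctions=not, C bypass line faulted=occurs → not all inputs occur → does not occur.
Reactor cooling lost [OR]: Emergency loop unavailable=not, Primary loop fails=not, Secondary loop unavailable=not → no input occurs → does not occur.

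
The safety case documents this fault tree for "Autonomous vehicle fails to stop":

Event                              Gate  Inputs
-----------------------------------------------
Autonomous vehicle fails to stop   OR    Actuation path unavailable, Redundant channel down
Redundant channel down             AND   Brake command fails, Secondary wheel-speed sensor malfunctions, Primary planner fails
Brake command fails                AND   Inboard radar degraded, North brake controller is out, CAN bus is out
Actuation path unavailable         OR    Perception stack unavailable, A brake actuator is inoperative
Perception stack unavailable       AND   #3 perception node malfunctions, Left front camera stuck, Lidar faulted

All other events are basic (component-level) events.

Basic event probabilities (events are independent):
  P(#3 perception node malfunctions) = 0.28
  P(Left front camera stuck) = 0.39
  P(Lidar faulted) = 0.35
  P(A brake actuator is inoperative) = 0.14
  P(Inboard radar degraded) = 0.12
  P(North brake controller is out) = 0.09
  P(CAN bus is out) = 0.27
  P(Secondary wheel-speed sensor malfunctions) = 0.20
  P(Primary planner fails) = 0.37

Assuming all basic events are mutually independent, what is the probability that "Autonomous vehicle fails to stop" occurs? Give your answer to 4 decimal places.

P(Perception stack unavailable) [AND] = 0.28 × 0.39 × 0.35 = 0.038220
P(Actuation path unavailable) [OR] = 1 − (1−0.038220) × (1−0.14) = 0.172869
P(Brake command fails) [AND] = 0.12 × 0.09 × 0.27 = 0.002916
P(Redundant channel down) [AND] = 0.002916 × 0.20 × 0.37 = 0.000216
P(Autonomous vehicle fails to stop) [OR] = 1 − (1−0.172869) × (1−0.000216) = 0.173048
Rounded to 4 decimal places: P(Autonomous vehicle fails to stop) ≈ 0.1730.

0.1730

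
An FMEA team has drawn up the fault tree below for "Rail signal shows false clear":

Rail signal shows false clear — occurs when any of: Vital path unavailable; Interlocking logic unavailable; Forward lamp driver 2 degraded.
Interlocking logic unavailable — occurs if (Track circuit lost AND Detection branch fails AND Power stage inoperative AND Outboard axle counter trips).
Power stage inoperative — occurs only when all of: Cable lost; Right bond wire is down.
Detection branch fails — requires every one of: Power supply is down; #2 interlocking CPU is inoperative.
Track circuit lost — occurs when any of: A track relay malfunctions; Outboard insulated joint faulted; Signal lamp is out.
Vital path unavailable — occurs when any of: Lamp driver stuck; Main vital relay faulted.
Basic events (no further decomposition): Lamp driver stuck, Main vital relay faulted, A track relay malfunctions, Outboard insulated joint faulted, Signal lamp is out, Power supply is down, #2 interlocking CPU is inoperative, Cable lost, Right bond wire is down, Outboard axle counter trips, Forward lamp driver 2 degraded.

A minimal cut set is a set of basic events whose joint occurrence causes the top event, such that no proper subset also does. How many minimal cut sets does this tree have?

6

Vital path unavailable [OR]: union of children's cut sets → 2 cut set(s).
Track circuit lost [OR]: union of children's cut sets → 3 cut set(s).
Detection branch fails [AND]: one cut set from each child combined → 1 × 1 = 1 cut set(s).
Power stage inoperative [AND]: one cut set from each child combined → 1 × 1 = 1 cut set(s).
Interlocking logic unavailable [AND]: one cut set from each child combined → 3 × 1 × 1 × 1 = 3 cut set(s).
Rail signal shows false clear [OR]: union of children's cut sets → 6 cut set(s).
Minimal cut sets: {Lamp driver stuck}; {Main vital relay faulted}; {#2 interlocking CPU is inoperative, A track relay malfunctions, Cable lost, Outboard axle counter trips, Power supply is down, Right bond wire is down}; {#2 interlocking CPU is inoperative, Cable lost, Outboard axle counter trips, Outboard insulated joint faulted, Power supply is down, Right bond wire is down}; {#2 interlocking CPU is inoperative, Cable lost, Outboard axle counter trips, Power supply is down, Right bond wire is down, Signal lamp is out}; {Forward lamp driver 2 degraded}.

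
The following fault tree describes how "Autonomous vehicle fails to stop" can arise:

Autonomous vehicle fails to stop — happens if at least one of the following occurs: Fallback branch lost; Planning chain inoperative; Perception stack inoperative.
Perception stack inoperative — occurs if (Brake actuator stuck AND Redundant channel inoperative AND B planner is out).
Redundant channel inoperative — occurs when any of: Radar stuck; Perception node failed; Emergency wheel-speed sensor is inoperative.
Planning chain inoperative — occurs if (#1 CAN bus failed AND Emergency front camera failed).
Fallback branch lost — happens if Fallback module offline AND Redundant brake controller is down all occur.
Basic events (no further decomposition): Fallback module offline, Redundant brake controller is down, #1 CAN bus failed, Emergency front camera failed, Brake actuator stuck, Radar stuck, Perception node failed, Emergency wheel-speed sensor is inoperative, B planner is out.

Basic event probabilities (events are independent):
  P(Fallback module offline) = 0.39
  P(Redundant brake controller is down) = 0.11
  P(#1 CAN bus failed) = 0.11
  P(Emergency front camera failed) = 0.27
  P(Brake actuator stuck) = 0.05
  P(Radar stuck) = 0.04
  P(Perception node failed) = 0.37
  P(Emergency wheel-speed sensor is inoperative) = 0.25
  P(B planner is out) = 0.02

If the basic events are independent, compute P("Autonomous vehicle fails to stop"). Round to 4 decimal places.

0.0718

P(Fallback branch lost) [AND] = 0.39 × 0.11 = 0.042900
P(Planning chain inoperative) [AND] = 0.11 × 0.27 = 0.029700
P(Redundant channel inoperative) [OR] = 1 − (1−0.04) × (1−0.37) × (1−0.25) = 0.546400
P(Perception stack inoperative) [AND] = 0.05 × 0.546400 × 0.02 = 0.000546
P(Autonomous vehicle fails to stop) [OR] = 1 − (1−0.042900) × (1−0.029700) × (1−0.000546) = 0.071833
Rounded to 4 decimal places: P(Autonomous vehicle fails to stop) ≈ 0.0718.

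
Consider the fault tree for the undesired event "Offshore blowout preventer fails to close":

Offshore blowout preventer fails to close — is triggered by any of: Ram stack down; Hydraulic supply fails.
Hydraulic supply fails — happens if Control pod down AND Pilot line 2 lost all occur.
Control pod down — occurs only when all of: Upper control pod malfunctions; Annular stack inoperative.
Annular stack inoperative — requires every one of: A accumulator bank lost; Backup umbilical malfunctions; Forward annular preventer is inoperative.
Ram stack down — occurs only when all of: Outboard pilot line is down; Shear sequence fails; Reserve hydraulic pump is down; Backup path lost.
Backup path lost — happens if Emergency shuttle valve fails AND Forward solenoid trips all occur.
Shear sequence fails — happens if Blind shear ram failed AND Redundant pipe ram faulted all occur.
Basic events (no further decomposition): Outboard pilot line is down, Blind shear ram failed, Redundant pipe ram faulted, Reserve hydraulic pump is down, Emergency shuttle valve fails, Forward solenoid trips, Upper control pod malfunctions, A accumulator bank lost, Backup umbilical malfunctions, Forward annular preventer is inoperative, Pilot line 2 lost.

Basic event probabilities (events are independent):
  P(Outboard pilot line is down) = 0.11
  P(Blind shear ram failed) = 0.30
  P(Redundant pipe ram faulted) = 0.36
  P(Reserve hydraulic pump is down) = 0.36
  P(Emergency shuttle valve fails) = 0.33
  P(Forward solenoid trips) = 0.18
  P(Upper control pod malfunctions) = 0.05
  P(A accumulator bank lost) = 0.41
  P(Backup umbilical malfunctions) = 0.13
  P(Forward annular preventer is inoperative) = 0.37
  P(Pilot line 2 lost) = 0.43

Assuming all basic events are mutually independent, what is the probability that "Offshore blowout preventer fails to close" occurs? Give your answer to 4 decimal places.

0.0007

P(Shear sequence fails) [AND] = 0.30 × 0.36 = 0.108000
P(Backup path lost) [AND] = 0.33 × 0.18 = 0.059400
P(Ram stack down) [AND] = 0.11 × 0.108000 × 0.36 × 0.059400 = 0.000254
P(Annular stack inoperative) [AND] = 0.41 × 0.13 × 0.37 = 0.019721
P(Control pod down) [AND] = 0.05 × 0.019721 = 0.000986
P(Hydraulic supply fails) [AND] = 0.000986 × 0.43 = 0.000424
P(Offshore blowout preventer fails to close) [OR] = 1 − (1−0.000254) × (1−0.000424) = 0.000678
Rounded to 4 decimal places: P(Offshore blowout preventer fails to close) ≈ 0.0007.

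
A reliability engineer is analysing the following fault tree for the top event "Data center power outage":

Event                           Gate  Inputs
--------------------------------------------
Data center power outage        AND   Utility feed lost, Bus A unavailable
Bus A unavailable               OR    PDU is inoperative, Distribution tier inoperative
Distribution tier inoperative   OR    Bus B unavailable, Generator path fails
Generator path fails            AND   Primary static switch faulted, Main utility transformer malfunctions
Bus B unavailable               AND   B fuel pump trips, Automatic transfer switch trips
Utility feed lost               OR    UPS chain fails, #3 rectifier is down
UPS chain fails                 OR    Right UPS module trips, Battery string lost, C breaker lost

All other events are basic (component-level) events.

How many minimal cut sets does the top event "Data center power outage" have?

12

UPS chain fails [OR]: union of children's cut sets → 3 cut set(s).
Utility feed lost [OR]: union of children's cut sets → 4 cut set(s).
Bus B unavailable [AND]: one cut set from each child combined → 1 × 1 = 1 cut set(s).
Generator path fails [AND]: one cut set from each child combined → 1 × 1 = 1 cut set(s).
Distribution tier inoperative [OR]: union of children's cut sets → 2 cut set(s).
Bus A unavailable [OR]: union of children's cut sets → 3 cut set(s).
Data center power outage [AND]: one cut set from each child combined → 4 × 3 = 12 cut set(s).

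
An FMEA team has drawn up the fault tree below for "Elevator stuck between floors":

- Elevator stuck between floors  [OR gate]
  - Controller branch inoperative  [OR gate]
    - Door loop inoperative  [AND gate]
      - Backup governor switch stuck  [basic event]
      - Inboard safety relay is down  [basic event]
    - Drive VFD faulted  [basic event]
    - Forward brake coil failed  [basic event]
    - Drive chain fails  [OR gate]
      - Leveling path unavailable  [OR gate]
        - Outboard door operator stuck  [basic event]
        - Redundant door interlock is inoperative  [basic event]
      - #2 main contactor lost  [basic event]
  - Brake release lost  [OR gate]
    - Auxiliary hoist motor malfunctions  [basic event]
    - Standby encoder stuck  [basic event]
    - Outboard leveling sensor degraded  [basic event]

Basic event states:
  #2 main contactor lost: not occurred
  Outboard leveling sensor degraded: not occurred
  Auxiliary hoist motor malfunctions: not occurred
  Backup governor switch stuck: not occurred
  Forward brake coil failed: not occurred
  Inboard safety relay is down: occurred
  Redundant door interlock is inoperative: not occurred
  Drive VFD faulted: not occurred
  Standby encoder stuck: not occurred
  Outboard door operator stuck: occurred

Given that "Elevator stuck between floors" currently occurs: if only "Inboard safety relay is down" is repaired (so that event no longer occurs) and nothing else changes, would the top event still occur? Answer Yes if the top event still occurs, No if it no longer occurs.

Yes

Counterfactual: set "Inboard safety relay is down" to not occurred.
Door loop inoperative [AND]: Backup governor switch stuck=not, Inboard safety relay is down=not → not all inputs occur → does not occur.
Leveling path unavailable [OR]: Outboard door operator stuck=occurs, Redundant door interlock is inoperative=not → at least one input occurs → occurs.
Drive chain fails [OR]: Leveling path unavailable=occurs, #2 main contactor lost=not → at least one input occurs → occurs.
Controller branch inoperative [OR]: Door loop inoperative=not, Drive VFD faulted=not, Forward brake coil failed=not, Drive chain fails=occurs → at least one input occurs → occurs.
Brake release lost [OR]: Auxiliary hoist motor malfunctions=not, Standby encoder stuck=not, Outboard leveling sensor degraded=not → no input occurs → does not occur.
Elevator stuck between floors [OR]: Controller branch inoperative=occurs, Brake release lost=not → at least one input occurs → occurs.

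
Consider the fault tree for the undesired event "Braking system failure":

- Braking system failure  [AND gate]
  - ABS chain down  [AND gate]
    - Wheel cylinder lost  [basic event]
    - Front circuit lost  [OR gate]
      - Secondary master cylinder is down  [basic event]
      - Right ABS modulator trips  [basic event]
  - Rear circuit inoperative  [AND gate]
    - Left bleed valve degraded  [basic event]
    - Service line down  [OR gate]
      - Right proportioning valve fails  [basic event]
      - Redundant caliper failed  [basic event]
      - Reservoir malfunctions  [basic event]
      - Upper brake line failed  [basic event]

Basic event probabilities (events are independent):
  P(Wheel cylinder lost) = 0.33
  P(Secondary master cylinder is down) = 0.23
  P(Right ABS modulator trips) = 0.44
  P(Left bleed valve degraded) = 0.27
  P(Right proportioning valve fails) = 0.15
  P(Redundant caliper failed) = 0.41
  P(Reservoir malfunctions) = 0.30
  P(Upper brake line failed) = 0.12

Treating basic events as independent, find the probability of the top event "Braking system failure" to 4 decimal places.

P(Front circuit lost) [OR] = 1 − (1−0.23) × (1−0.44) = 0.568800
P(ABS chain down) [AND] = 0.33 × 0.568800 = 0.187704
P(Service line down) [OR] = 1 − (1−0.15) × (1−0.41) × (1−0.30) × (1−0.12) = 0.691076
P(Rear circuit inoperative) [AND] = 0.27 × 0.691076 = 0.186591
P(Braking system failure) [AND] = 0.187704 × 0.186591 = 0.035024
Rounded to 4 decimal places: P(Braking system failure) ≈ 0.0350.

0.0350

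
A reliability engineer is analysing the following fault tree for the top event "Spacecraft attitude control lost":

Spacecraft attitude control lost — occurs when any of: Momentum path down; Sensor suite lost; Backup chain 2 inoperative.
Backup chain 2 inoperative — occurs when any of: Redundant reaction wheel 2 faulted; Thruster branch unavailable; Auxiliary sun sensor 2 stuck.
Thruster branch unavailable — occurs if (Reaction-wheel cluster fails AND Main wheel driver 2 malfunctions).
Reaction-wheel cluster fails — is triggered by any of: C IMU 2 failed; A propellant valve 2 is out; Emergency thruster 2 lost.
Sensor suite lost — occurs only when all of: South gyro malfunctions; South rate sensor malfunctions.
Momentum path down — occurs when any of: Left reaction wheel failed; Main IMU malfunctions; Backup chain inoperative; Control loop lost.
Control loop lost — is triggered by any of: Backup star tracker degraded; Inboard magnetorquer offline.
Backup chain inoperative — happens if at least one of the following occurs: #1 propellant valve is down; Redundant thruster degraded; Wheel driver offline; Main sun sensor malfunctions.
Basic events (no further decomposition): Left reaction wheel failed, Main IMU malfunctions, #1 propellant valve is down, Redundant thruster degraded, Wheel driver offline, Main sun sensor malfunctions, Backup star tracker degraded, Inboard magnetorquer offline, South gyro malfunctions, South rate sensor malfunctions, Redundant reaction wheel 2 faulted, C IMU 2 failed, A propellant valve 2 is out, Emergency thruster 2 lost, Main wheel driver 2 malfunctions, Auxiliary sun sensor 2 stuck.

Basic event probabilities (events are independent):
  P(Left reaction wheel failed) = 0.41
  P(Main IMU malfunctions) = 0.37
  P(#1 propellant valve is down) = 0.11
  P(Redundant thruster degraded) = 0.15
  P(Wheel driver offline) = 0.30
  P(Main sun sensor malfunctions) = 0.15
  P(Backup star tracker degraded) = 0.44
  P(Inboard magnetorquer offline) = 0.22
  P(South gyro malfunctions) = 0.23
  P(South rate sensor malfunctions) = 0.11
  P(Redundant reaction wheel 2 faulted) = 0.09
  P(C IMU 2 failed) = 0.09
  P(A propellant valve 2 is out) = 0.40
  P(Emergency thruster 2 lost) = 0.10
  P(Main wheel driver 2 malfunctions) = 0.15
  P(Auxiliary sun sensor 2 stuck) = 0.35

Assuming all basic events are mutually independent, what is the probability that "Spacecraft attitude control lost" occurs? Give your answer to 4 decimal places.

P(Backup chain inoperative) [OR] = 1 − (1−0.11) × (1−0.15) × (1−0.30) × (1−0.15) = 0.549883
P(Control loop lost) [OR] = 1 − (1−0.44) × (1−0.22) = 0.563200
P(Momentum path down) [OR] = 1 − (1−0.41) × (1−0.37) × (1−0.549883) × (1−0.563200) = 0.926920
P(Sensor suite lost) [AND] = 0.23 × 0.11 = 0.025300
P(Reaction-wheel cluster fails) [OR] = 1 − (1−0.09) × (1−0.40) × (1−0.10) = 0.508600
P(Thruster branch unavailable) [AND] = 0.508600 × 0.15 = 0.076290
P(Backup chain 2 inoperative) [OR] = 1 − (1−0.09) × (1−0.076290) × (1−0.35) = 0.453626
P(Spacecraft attitude control lost) [OR] = 1 − (1−0.926920) × (1−0.025300) × (1−0.453626) = 0.961081
Rounded to 4 decimal places: P(Spacecraft attitude control lost) ≈ 0.9611.

0.9611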